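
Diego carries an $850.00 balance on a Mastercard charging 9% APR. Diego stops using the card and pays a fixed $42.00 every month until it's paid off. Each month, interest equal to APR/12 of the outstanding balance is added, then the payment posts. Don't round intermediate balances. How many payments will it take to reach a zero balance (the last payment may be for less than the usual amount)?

Monthly rate r = 9%/12 = 0.75% = 0.0075.
Recurrence: B ← B·(1+r) − $42.00.
Month 1: interest $6.38; balance after payment $814.38.
Month 2: interest $6.11; balance after payment $778.48.
Closed form: n = −ln(1 − rB₀/P)/ln(1+r) = −ln(0.84821)/ln(1.0075) ≈ 22.032, so the balance reaches zero during payment 23.

23 months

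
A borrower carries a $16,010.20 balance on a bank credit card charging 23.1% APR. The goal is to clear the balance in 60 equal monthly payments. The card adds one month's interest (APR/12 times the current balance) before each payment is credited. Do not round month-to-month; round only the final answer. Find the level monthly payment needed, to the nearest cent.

$452.26

Monthly rate r = 23.1%/12 = 1.925% = 0.01925.
Level-payment amortization: P = B₀·r / (1 − (1+r)^(−n)) = 16010.20·0.01925 / (1 − 1.01925^(−60)).
Denominator 1 − (1+r)^(−60) = 0.681465269.
P = 308.196 / 0.681465269 ≈ 452.26.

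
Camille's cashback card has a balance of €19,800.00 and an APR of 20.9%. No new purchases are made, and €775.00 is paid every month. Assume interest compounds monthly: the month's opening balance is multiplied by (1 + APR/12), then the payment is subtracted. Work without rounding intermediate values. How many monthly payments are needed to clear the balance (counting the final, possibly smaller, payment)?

35 months

Monthly rate r = 20.9%/12 = 1.74167% = 0.0174167.
Recurrence: B ← B·(1+r) − €775.00.
Month 1: interest €344.85; balance after payment €19,369.85.
Month 2: interest €337.36; balance after payment €18,932.21.
Closed form: n = −ln(1 − rB₀/P)/ln(1+r) = −ln(0.55503)/ln(1.01742) ≈ 34.096, so the balance reaches zero during payment 35.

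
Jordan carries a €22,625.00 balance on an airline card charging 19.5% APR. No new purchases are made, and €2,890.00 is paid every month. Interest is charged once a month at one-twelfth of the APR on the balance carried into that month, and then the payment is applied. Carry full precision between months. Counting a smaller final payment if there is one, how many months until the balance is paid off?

Monthly rate r = 19.5%/12 = 1.625% = 0.01625.
Recurrence: B ← B·(1+r) − €2,890.00.
Month 1: interest €367.66; balance after payment €20,102.66.
Month 2: interest €326.67; balance after payment €17,539.32.
Closed form: n = −ln(1 − rB₀/P)/ln(1+r) = −ln(0.87278)/ln(1.01625) ≈ 8.441, so the balance reaches zero during payment 9.

9 payments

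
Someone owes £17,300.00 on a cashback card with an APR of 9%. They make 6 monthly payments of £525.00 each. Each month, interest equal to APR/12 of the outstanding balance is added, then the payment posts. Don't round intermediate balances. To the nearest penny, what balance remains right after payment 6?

Monthly rate r = 9%/12 = 0.75% = 0.0075.
Each month: B ← B·(1+r) − £525.00.
Month 1: interest £129.75; balance after payment £16,904.75.
Month 2: interest £126.79; balance after payment £16,506.54.
Month 3: interest £123.80; balance after payment £16,105.33.
Month 4: interest £120.79; balance after payment £15,701.12.
Month 5: interest £117.76; balance after payment £15,293.88.
Month 6: interest £114.70; balance after payment £14,883.59.

£14,883.59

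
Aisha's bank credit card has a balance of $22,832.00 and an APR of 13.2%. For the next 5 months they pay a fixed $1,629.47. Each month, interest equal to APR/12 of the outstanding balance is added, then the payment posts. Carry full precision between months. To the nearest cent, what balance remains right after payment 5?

$15,787.12

Monthly rate r = 13.2%/12 = 1.1% = 0.011.
Each month: B ← B·(1+r) − $1,629.47.
Month 1: interest $251.15; balance after payment $21,453.68.
Month 2: interest $235.99; balance after payment $20,060.20.
Month 3: interest $220.66; balance after payment $18,651.39.
Month 4: interest $205.17; balance after payment $17,227.09.
Month 5: interest $189.50; balance after payment $15,787.12.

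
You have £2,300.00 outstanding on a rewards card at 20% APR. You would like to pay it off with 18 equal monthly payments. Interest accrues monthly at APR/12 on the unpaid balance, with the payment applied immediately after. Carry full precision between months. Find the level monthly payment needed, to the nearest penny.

Monthly rate r = 20%/12 = 1.66667% = 0.0166667.
Level-payment amortization: P = B₀·r / (1 − (1+r)^(−n)) = 2300.00·0.0166667 / (1 − 1.01667^(−18)).
Denominator 1 − (1+r)^(−18) = 0.257347792.
P = 38.3333 / 0.257347792 ≈ 148.96.

£148.96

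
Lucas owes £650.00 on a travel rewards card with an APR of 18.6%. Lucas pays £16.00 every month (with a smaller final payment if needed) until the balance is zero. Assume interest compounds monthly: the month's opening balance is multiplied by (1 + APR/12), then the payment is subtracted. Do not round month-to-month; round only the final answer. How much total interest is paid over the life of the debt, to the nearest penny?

£383.41

Monthly rate r = 18.6%/12 = 1.55% = 0.0155.
Payoff takes n = ⌈−ln(1 − rB₀/P)/ln(1+r)⌉ = ⌈64.586⌉ = 65 payments; the last is £9.41.
Total paid = 64·£16.00 + £9.41 = £1,033.41.
Total interest = total paid − principal = £1,033.41 − £650.00 = £383.41.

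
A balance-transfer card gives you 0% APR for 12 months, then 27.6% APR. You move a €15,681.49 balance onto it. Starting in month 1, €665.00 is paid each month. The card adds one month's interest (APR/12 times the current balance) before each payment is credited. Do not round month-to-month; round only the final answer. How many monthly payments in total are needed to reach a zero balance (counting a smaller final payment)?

26 payments

Promo months 1–12 at r₀ = 0%/12 = 0; months 13+ at r₁ = 27.6%/12 = 0.023.
After month 12 (no interest yet): B = €15,681.49 − 12·€665.00 = €7,701.49.
Then at r₁ with €665.00/mo: n₂ = −ln(1 − r₁·B/P)/ln(1+r₁) ≈ 13.62 → 14 more payments.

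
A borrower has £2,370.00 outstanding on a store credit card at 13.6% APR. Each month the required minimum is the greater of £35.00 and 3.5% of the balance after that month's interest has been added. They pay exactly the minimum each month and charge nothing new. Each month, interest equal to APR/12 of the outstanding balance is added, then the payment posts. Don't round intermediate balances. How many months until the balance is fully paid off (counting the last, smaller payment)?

Monthly rate r = 13.6%/12 = 1.13333% = 0.0113333.
While 3.5% of the post-interest balance exceeds £35.00, each month B ← (B·(1+r))·(1 − 0.035), i.e. B shrinks by the factor (1+r)·0.965 = 0.97594.
This holds for months 1–36. Entering month 37 the balance is £986.11; 3.5% of the post-interest balance is now below £35.00, so the flat £35.00 minimum applies from here.
From month 37 a fixed £35.00 at rate r clears £986.11 in 35 more payments. Total: 36 + 35 = 71 months.

71 months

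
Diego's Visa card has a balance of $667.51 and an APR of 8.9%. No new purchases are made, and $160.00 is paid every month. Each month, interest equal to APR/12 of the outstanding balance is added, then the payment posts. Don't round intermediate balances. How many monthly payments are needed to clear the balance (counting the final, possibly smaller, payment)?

5 months

Monthly rate r = 8.9%/12 = 0.741667% = 0.00741667.
Recurrence: B ← B·(1+r) − $160.00.
Month 1: interest $4.95; balance after payment $512.46.
Month 2: interest $3.80; balance after payment $356.26.
Month 3: interest $2.64; balance after payment $198.90.
Month 4: interest $1.48; balance after payment $40.38.
Month 5: interest $0.30; balance after payment $0.00.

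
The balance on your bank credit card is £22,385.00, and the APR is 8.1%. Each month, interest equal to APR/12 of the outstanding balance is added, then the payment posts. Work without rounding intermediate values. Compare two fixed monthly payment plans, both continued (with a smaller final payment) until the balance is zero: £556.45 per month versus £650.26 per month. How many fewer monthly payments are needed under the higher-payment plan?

8 fewer payments

Monthly rate r = 8.1%/12 = 0.675% = 0.00675.
At £556.45/mo: n = ⌈−ln(1 − rB₀/P)/ln(1+r)⌉ = 48 payments (last £53.04); total interest = total paid − £22,385.00 = £3,821.19.
At £650.26/mo: 40 payments (last £201.29); total interest £3,176.43.
Payments saved = 48 − 40 = 8.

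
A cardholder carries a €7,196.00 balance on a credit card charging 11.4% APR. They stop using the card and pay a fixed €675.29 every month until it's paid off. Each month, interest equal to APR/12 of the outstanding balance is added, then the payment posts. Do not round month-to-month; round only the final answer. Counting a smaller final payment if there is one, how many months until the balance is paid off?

12 payments

Monthly rate r = 11.4%/12 = 0.95% = 0.0095.
Recurrence: B ← B·(1+r) − €675.29.
Month 1: interest €68.36; balance after payment €6,589.07.
Month 2: interest €62.60; balance after payment €5,976.38.
Closed form: n = −ln(1 − rB₀/P)/ln(1+r) = −ln(0.89877)/ln(1.0095) ≈ 11.288, so the balance reaches zero during payment 12.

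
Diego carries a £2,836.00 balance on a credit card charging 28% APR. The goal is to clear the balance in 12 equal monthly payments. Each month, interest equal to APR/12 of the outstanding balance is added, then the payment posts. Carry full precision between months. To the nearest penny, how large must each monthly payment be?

Monthly rate r = 28%/12 = 2.33333% = 0.0233333.
Level-payment amortization: P = B₀·r / (1 − (1+r)^(−n)) = 2836.00·0.0233333 / (1 − 1.02333^(−12)).
Denominator 1 − (1+r)^(−12) = 0.241781196.
P = 66.1733 / 0.241781196 ≈ 273.69.

£273.69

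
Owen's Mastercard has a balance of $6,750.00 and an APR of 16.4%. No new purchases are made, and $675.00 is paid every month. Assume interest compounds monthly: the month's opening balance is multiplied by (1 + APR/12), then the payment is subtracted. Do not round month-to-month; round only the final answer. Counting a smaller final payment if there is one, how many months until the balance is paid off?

Monthly rate r = 16.4%/12 = 1.36667% = 0.0136667.
Recurrence: B ← B·(1+r) − $675.00.
Month 1: interest $92.25; balance after payment $6,167.25.
Month 2: interest $84.29; balance after payment $5,576.54.
Closed form: n = −ln(1 − rB₀/P)/ln(1+r) = −ln(0.86333)/ln(1.01367) ≈ 10.826, so the balance reaches zero during payment 11.

11 months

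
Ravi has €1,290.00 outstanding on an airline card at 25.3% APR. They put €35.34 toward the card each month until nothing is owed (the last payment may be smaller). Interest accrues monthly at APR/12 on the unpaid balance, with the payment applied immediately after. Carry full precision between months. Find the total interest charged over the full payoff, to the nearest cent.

€1,196.47

Monthly rate r = 25.3%/12 = 2.10833% = 0.0210833.
Payoff takes n = ⌈−ln(1 − rB₀/P)/ln(1+r)⌉ = ⌈70.356⌉ = 71 payments; the last is €12.67.
Total paid = 70·€35.34 + €12.67 = €2,486.47.
Total interest = total paid − principal = €2,486.47 − €1,290.00 = €1,196.47.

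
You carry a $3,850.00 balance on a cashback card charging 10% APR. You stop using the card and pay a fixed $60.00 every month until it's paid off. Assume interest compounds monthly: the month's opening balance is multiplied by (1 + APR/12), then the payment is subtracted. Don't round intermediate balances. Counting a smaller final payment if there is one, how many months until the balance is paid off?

Monthly rate r = 10%/12 = 0.833333% = 0.00833333.
Recurrence: B ← B·(1+r) − $60.00.
Month 1: interest $32.08; balance after payment $3,822.08.
Month 2: interest $31.85; balance after payment $3,793.93.
Closed form: n = −ln(1 − rB₀/P)/ln(1+r) = −ln(0.46528)/ln(1.00833) ≈ 92.197, so the balance reaches zero during payment 93.

93 payments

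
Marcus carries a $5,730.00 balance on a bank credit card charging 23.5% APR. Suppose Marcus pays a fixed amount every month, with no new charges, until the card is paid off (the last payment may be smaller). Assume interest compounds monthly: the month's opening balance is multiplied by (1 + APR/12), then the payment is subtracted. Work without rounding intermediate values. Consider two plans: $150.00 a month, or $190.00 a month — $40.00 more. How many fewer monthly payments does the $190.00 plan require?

Monthly rate r = 23.5%/12 = 1.95833% = 0.0195833.
At $150.00/mo: n = ⌈−ln(1 − rB₀/P)/ln(1+r)⌉ = 72 payments (last $13.11); total interest = total paid − $5,730.00 = $4,933.11.
At $190.00/mo: 47 payments (last $9.07); total interest $3,019.07.
Payments saved = 72 − 47 = 25.

25 fewer payments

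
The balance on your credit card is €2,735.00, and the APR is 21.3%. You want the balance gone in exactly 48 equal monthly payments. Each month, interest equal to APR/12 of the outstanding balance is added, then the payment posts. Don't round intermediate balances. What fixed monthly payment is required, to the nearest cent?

Monthly rate r = 21.3%/12 = 1.775% = 0.01775.
Level-payment amortization: P = B₀·r / (1 − (1+r)^(−n)) = 2735.00·0.01775 / (1 − 1.01775^(−48)).
Denominator 1 − (1+r)^(−48) = 0.570239329.
P = 48.5463 / 0.570239329 ≈ 85.13.

€85.13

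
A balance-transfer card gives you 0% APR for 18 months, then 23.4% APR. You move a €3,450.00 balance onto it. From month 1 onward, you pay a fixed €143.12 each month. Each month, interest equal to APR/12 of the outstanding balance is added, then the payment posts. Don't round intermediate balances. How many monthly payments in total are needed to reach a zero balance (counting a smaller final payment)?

Promo months 1–18 at r₀ = 0%/12 = 0; months 19+ at r₁ = 23.4%/12 = 0.0195.
After month 18 (no interest yet): B = €3,450.00 − 18·€143.12 = €873.84.
Then at r₁ with €143.12/mo: n₂ = −ln(1 − r₁·B/P)/ln(1+r₁) ≈ 6.56 → 7 more payments.

25 months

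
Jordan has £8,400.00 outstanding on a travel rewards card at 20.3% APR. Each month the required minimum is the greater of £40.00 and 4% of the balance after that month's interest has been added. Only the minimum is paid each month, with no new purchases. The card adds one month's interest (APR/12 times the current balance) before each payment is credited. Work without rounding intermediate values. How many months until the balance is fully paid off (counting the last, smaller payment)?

122 months

Monthly rate r = 20.3%/12 = 1.69167% = 0.0169167.
While 4% of the post-interest balance exceeds £40.00, each month B ← (B·(1+r))·(1 − 0.04), i.e. B shrinks by the factor (1+r)·0.96 = 0.97624.
This holds for months 1–90. Entering month 91 the balance is £964.66; 4% of the post-interest balance is now below £40.00, so the flat £40.00 minimum applies from here.
From month 91 a fixed £40.00 at rate r clears £964.66 in 32 more payments. Total: 90 + 32 = 122 months.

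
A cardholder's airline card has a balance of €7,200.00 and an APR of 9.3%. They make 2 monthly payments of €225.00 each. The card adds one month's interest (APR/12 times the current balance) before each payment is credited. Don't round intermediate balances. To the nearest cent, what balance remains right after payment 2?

€6,860.29

Monthly rate r = 9.3%/12 = 0.775% = 0.00775.
Each month: B ← B·(1+r) − €225.00.
Month 1: interest €55.80; balance after payment €7,030.80.
Month 2: interest €54.49; balance after payment €6,860.29.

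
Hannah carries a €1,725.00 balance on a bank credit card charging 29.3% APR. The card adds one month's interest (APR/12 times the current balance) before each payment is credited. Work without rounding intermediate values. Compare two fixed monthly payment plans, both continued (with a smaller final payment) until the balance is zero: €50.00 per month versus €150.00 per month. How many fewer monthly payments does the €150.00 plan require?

Monthly rate r = 29.3%/12 = 2.44167% = 0.0244167.
At €50.00/mo: n = ⌈−ln(1 − rB₀/P)/ln(1+r)⌉ = 77 payments (last €29.50); total interest = total paid − €1,725.00 = €2,104.50.
At €150.00/mo: 14 payments (last €99.90); total interest €324.90.
Payments saved = 77 − 14 = 63.

63 fewer payments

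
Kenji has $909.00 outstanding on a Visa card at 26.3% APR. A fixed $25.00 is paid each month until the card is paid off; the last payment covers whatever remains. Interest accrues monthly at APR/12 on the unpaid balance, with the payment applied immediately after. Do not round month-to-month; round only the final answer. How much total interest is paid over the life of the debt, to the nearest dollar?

$929

Monthly rate r = 26.3%/12 = 2.19167% = 0.0219167.
Payoff takes n = ⌈−ln(1 − rB₀/P)/ln(1+r)⌉ = ⌈73.525⌉ = 74 payments; the last is $13.18.
Total paid = 73·$25.00 + $13.18 = $1,838.18.
Total interest = total paid − principal = $1,838.18 − $909.00 = $929.18.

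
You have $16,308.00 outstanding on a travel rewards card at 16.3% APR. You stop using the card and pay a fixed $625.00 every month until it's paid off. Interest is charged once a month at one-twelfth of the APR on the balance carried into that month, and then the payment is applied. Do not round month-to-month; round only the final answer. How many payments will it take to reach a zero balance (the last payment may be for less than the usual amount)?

Monthly rate r = 16.3%/12 = 1.35833% = 0.0135833.
Recurrence: B ← B·(1+r) − $625.00.
Month 1: interest $221.52; balance after payment $15,904.52.
Month 2: interest $216.04; balance after payment $15,495.55.
Closed form: n = −ln(1 − rB₀/P)/ln(1+r) = −ln(0.64557)/ln(1.01358) ≈ 32.436, so the balance reaches zero during payment 33.

33 payments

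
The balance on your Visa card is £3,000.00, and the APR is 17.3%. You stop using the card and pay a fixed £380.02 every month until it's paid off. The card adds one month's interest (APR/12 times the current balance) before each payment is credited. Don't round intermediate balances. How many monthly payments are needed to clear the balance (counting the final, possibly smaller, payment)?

Monthly rate r = 17.3%/12 = 1.44167% = 0.0144167.
Recurrence: B ← B·(1+r) − £380.02.
Month 1: interest £43.25; balance after payment £2,663.23.
Month 2: interest £38.39; balance after payment £2,321.60.
Closed form: n = −ln(1 − rB₀/P)/ln(1+r) = −ln(0.88619)/ln(1.01442) ≈ 8.441, so the balance reaches zero during payment 9.

9 payments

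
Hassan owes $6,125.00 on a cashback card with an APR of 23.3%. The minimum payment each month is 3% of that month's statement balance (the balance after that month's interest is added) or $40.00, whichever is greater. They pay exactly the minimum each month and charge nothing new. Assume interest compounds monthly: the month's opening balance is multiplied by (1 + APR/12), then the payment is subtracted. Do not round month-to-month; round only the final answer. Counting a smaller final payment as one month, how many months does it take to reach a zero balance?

Monthly rate r = 23.3%/12 = 1.94167% = 0.0194167.
While 3% of the post-interest balance exceeds $40.00, each month B ← (B·(1+r))·(1 − 0.03), i.e. B shrinks by the factor (1+r)·0.97 = 0.98883.
This holds for months 1–138. Entering month 139 the balance is $1,300.60; 3% of the post-interest balance is now below $40.00, so the flat $40.00 minimum applies from here.
From month 139 a fixed $40.00 at rate r clears $1,300.60 in 52 more payments. Total: 138 + 52 = 190 months.

190 months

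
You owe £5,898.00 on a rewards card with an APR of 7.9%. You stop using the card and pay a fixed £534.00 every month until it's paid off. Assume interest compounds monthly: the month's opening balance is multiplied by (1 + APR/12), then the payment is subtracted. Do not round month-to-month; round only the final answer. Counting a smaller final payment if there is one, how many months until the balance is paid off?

Monthly rate r = 7.9%/12 = 0.658333% = 0.00658333.
Recurrence: B ← B·(1+r) − £534.00.
Month 1: interest £38.83; balance after payment £5,402.83.
Month 2: interest £35.57; balance after payment £4,904.40.
Closed form: n = −ln(1 − rB₀/P)/ln(1+r) = −ln(0.92729)/ln(1.00658) ≈ 11.505, so the balance reaches zero during payment 12.

12 months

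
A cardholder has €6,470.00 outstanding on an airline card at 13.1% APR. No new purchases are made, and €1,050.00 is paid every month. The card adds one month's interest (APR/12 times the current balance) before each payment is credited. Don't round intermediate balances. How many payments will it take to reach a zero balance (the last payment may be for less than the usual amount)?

7 months

Monthly rate r = 13.1%/12 = 1.09167% = 0.0109167.
Recurrence: B ← B·(1+r) − €1,050.00.
Month 1: interest €70.63; balance after payment €5,490.63.
Month 2: interest €59.94; balance after payment €4,500.57.
Closed form: n = −ln(1 − rB₀/P)/ln(1+r) = −ln(0.93273)/ln(1.01092) ≈ 6.414, so the balance reaches zero during payment 7.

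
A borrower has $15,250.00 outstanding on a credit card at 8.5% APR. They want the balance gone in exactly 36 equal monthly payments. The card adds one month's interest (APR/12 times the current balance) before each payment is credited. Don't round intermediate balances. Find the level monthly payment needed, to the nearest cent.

$481.40

Monthly rate r = 8.5%/12 = 0.708333% = 0.00708333.
Level-payment amortization: P = B₀·r / (1 − (1+r)^(−n)) = 15250.00·0.00708333 / (1 − 1.00708^(−36)).
Denominator 1 − (1+r)^(−36) = 0.22438663.
P = 108.021 / 0.22438663 ≈ 481.40.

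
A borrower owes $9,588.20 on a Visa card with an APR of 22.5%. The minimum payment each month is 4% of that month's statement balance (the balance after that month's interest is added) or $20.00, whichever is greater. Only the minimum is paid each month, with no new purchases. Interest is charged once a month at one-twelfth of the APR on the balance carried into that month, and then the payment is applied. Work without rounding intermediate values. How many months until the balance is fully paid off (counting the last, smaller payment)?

167 months

Monthly rate r = 22.5%/12 = 1.875% = 0.01875.
While 4% of the post-interest balance exceeds $20.00, each month B ← (B·(1+r))·(1 − 0.04), i.e. B shrinks by the factor (1+r)·0.96 = 0.978.
This holds for months 1–134. Entering month 135 the balance is $486.57; 4% of the post-interest balance is now below $20.00, so the flat $20.00 minimum applies from here.
From month 135 a fixed $20.00 at rate r clears $486.57 in 33 more payments. Total: 134 + 33 = 167 months.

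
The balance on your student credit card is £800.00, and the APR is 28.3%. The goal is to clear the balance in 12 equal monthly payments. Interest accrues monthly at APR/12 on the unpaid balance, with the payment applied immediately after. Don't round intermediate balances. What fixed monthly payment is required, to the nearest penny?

£77.32

Monthly rate r = 28.3%/12 = 2.35833% = 0.0235833.
Level-payment amortization: P = B₀·r / (1 − (1+r)^(−n)) = 800.00·0.0235833 / (1 − 1.02358^(−12)).
Denominator 1 − (1+r)^(−12) = 0.244000461.
P = 18.8667 / 0.244000461 ≈ 77.32.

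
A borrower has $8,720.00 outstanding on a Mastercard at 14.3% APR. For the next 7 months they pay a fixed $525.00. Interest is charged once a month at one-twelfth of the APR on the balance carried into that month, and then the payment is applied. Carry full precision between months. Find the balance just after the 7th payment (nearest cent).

Monthly rate r = 14.3%/12 = 1.19167% = 0.0119167.
Each month: B ← B·(1+r) − $525.00.
Month 1: interest $103.91; balance after payment $8,298.91.
Month 2: interest $98.90; balance after payment $7,872.81.
Month 3: interest $93.82; balance after payment $7,441.63.
Month 4: interest $88.68; balance after payment $7,005.31.
Month 5: interest $83.48; balance after payment $6,563.79.
Month 6: interest $78.22; balance after payment $6,117.00.
Month 7: interest $72.89; balance after payment $5,664.90.

$5,664.90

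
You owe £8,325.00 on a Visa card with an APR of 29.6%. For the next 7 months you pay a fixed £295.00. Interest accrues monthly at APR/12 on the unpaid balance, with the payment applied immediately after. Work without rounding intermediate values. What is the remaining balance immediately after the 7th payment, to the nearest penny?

£7,649.05

Monthly rate r = 29.6%/12 = 2.46667% = 0.0246667.
Each month: B ← B·(1+r) − £295.00.
Month 1: interest £205.35; balance after payment £8,235.35.
Month 2: interest £203.14; balance after payment £8,143.49.
Month 3: interest £200.87; balance after payment £8,049.36.
Month 4: interest £198.55; balance after payment £7,952.91.
Month 5: interest £196.17; balance after payment £7,854.08.
Month 6: interest £193.73; balance after payment £7,752.82.
Month 7: interest £191.24; balance after payment £7,649.05.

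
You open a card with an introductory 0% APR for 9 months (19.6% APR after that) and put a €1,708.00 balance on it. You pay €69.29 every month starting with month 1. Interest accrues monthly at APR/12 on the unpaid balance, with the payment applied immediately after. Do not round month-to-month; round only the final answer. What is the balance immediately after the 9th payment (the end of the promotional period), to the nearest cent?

Promo months 1–9 at r₀ = 0%/12 = 0; months 10+ at r₁ = 19.6%/12 = 0.0163333.
After month 9 (no interest yet): B = €1,708.00 − 9·€69.29 = €1,084.39.

€1,084.39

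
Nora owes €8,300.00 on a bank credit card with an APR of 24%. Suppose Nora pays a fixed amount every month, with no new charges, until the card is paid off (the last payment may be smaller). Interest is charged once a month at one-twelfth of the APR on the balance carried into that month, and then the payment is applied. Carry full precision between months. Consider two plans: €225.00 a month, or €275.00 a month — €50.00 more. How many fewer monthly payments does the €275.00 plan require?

Monthly rate r = 24%/12 = 2% = 0.02.
At €225.00/mo: n = ⌈−ln(1 − rB₀/P)/ln(1+r)⌉ = 68 payments (last €134.46); total interest = total paid − €8,300.00 = €6,909.46.
At €275.00/mo: 47 payments (last €201.93); total interest €4,551.93.
Payments saved = 68 − 47 = 21.

21 fewer payments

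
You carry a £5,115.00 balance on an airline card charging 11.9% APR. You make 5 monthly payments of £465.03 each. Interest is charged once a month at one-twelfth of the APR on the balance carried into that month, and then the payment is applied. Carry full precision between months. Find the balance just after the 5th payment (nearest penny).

Monthly rate r = 11.9%/12 = 0.991667% = 0.00991667.
Each month: B ← B·(1+r) − £465.03.
Month 1: interest £50.72; balance after payment £4,700.69.
Month 2: interest £46.62; balance after payment £4,282.28.
Month 3: interest £42.47; balance after payment £3,859.71.
Month 4: interest £38.28; balance after payment £3,432.96.
Month 5: interest £34.04; balance after payment £3,001.97.

£3,001.97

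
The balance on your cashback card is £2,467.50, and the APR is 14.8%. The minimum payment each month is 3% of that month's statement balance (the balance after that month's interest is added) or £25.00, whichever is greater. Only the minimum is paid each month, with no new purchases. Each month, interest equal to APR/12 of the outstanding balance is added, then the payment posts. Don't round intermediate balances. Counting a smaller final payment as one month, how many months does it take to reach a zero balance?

103 months

Monthly rate r = 14.8%/12 = 1.23333% = 0.0123333.
While 3% of the post-interest balance exceeds £25.00, each month B ← (B·(1+r))·(1 − 0.03), i.e. B shrinks by the factor (1+r)·0.97 = 0.98196.
This holds for months 1–61. Entering month 62 the balance is £812.96; 3% of the post-interest balance is now below £25.00, so the flat £25.00 minimum applies from here.
From month 62 a fixed £25.00 at rate r clears £812.96 in 42 more payments. Total: 61 + 42 = 103 months.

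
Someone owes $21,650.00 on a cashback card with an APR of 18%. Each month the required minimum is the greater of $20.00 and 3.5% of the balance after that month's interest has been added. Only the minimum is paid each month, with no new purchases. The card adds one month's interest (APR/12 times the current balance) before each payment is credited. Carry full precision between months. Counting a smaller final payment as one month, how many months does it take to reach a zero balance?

213 months

Monthly rate r = 18%/12 = 1.5% = 0.015.
While 3.5% of the post-interest balance exceeds $20.00, each month B ← (B·(1+r))·(1 − 0.035), i.e. B shrinks by the factor (1+r)·0.965 = 0.97947.
This holds for months 1–176. Entering month 177 the balance is $562.71; 3.5% of the post-interest balance is now below $20.00, so the flat $20.00 minimum applies from here.
From month 177 a fixed $20.00 at rate r clears $562.71 in 37 more payments. Total: 176 + 37 = 213 months.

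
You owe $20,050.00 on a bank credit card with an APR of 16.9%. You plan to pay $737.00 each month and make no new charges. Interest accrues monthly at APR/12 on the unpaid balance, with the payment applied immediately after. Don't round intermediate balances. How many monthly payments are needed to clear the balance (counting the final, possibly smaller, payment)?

35 months

Monthly rate r = 16.9%/12 = 1.40833% = 0.0140833.
Recurrence: B ← B·(1+r) − $737.00.
Month 1: interest $282.37; balance after payment $19,595.37.
Month 2: interest $275.97; balance after payment $19,134.34.
Closed form: n = −ln(1 − rB₀/P)/ln(1+r) = −ln(0.61686)/ln(1.01408) ≈ 34.544, so the balance reaches zero during payment 35.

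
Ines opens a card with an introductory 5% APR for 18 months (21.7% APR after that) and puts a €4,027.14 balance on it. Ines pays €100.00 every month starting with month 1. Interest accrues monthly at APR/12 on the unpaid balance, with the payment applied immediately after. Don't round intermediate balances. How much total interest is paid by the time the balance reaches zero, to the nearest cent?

€1,083.95

Promo months 1–18 at r₀ = 5%/12 = 0.00416667; months 19+ at r₁ = 21.7%/12 = 0.0180833.
After month 18: iterate B ← B·(1+r₀) − €100.00 for 18 months → €2,474.92.
Then at r₁ with €100.00/mo: n₂ = −ln(1 − r₁·B/P)/ln(1+r₁) ≈ 33.11 → 34 more payments.
Total paid = 51·€100.00 + €11.09 = €5,111.09; interest = €5,111.09 − €4,027.14 = €1,083.95.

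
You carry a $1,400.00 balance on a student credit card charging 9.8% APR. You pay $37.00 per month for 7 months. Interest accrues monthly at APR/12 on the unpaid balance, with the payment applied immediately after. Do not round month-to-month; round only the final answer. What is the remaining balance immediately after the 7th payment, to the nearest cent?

Monthly rate r = 9.8%/12 = 0.816667% = 0.00816667.
Each month: B ← B·(1+r) − $37.00.
Month 1: interest $11.43; balance after payment $1,374.43.
Month 2: interest $11.22; balance after payment $1,348.66.
Month 3: interest $11.01; balance after payment $1,322.67.
Month 4: interest $10.80; balance after payment $1,296.47.
Month 5: interest $10.59; balance after payment $1,270.06.
Month 6: interest $10.37; balance after payment $1,243.43.
Month 7: interest $10.15; balance after payment $1,216.59.

$1,216.59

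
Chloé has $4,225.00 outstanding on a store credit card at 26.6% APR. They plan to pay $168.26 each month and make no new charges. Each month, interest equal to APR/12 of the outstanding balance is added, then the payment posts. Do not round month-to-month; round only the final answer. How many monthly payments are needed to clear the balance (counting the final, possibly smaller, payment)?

Monthly rate r = 26.6%/12 = 2.21667% = 0.0221667.
Recurrence: B ← B·(1+r) − $168.26.
Month 1: interest $93.65; balance after payment $4,150.39.
Month 2: interest $92.00; balance after payment $4,074.13.
Closed form: n = −ln(1 − rB₀/P)/ln(1+r) = −ln(0.4434)/ln(1.02217) ≈ 37.095, so the balance reaches zero during payment 38.

38 months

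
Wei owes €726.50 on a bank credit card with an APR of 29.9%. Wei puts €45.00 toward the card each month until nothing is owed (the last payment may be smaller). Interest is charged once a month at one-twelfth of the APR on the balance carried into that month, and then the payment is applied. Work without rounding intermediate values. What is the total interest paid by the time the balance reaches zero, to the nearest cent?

€214.47

Monthly rate r = 29.9%/12 = 2.49167% = 0.0249167.
Payoff takes n = ⌈−ln(1 − rB₀/P)/ln(1+r)⌉ = ⌈20.909⌉ = 21 payments; the last is €40.97.
Total paid = 20·€45.00 + €40.97 = €940.97.
Total interest = total paid − principal = €940.97 − €726.50 = €214.47.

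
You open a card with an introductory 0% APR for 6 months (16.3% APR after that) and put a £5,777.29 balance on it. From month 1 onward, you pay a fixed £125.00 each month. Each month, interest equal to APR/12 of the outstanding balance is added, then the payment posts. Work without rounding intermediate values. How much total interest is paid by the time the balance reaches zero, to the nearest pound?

Promo months 1–6 at r₀ = 0%/12 = 0; months 7+ at r₁ = 16.3%/12 = 0.0135833.
After month 6 (no interest yet): B = £5,777.29 − 6·£125.00 = £5,027.29.
Then at r₁ with £125.00/mo: n₂ = −ln(1 − r₁·B/P)/ln(1+r₁) ≈ 58.58 → 59 more payments.
Total paid = 64·£125.00 + £72.34 = £8,072.34; interest = £8,072.34 − £5,777.29 = £2,295.05.

£2,295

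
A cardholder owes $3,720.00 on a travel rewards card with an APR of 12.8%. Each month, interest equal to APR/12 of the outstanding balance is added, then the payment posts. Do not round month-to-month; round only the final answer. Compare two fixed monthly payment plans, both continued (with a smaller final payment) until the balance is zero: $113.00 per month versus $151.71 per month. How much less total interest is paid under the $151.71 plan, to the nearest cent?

Monthly rate r = 12.8%/12 = 1.06667% = 0.0106667.
At $113.00/mo: n = ⌈−ln(1 − rB₀/P)/ln(1+r)⌉ = 41 payments (last $86.88); total interest = total paid − $3,720.00 = $886.88.
At $151.71/mo: 29 payments (last $87.69); total interest $615.57.
Interest saved = $886.88 − $615.57 = $271.31.

$271.31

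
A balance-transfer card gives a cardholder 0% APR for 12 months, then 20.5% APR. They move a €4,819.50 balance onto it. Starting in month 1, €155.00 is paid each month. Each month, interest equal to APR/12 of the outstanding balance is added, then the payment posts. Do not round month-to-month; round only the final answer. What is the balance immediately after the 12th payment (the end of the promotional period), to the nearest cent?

Promo months 1–12 at r₀ = 0%/12 = 0; months 13+ at r₁ = 20.5%/12 = 0.0170833.
After month 12 (no interest yet): B = €4,819.50 − 12·€155.00 = €2,959.50.

€2,959.50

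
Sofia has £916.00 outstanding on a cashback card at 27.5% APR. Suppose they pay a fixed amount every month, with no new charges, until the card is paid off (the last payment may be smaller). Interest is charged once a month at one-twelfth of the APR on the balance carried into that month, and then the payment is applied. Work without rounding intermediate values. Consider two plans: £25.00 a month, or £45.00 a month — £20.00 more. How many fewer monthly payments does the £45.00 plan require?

53 fewer payments

Monthly rate r = 27.5%/12 = 2.29167% = 0.0229167.
At £25.00/mo: n = ⌈−ln(1 − rB₀/P)/ln(1+r)⌉ = 81 payments (last £19.75); total interest = total paid − £916.00 = £1,103.75.
At £45.00/mo: 28 payments (last £32.86); total interest £331.86.
Payments saved = 81 − 28 = 53.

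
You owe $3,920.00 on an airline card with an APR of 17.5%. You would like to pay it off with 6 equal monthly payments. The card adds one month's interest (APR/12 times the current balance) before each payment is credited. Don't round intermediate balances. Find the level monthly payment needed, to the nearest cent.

$687.08

Monthly rate r = 17.5%/12 = 1.45833% = 0.0145833.
Level-payment amortization: P = B₀·r / (1 − (1+r)^(−n)) = 3920.00·0.0145833 / (1 − 1.01458^(−6)).
Denominator 1 − (1+r)^(−6) = 0.0832020005.
P = 57.1667 / 0.0832020005 ≈ 687.08.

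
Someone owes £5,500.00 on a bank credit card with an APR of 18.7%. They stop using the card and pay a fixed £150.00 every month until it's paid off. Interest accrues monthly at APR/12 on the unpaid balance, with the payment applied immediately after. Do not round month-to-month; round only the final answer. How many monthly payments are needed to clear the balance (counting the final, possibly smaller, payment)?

Monthly rate r = 18.7%/12 = 1.55833% = 0.0155833.
Recurrence: B ← B·(1+r) − £150.00.
Month 1: interest £85.71; balance after payment £5,435.71.
Month 2: interest £84.71; balance after payment £5,370.41.
Closed form: n = −ln(1 − rB₀/P)/ln(1+r) = −ln(0.42861)/ln(1.01558) ≈ 54.789, so the balance reaches zero during payment 55.

55 payments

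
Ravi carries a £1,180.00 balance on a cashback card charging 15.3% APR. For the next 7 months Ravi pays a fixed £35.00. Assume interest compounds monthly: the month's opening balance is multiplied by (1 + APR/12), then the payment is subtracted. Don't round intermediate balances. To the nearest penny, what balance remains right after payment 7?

£1,034.86

Monthly rate r = 15.3%/12 = 1.275% = 0.01275.
Each month: B ← B·(1+r) − £35.00.
Month 1: interest £15.05; balance after payment £1,160.05.
Month 2: interest £14.79; balance after payment £1,139.84.
Month 3: interest £14.53; balance after payment £1,119.37.
Month 4: interest £14.27; balance after payment £1,098.64.
Month 5: interest £14.01; balance after payment £1,077.65.
Month 6: interest £13.74; balance after payment £1,056.39.
Month 7: interest £13.47; balance after payment £1,034.86.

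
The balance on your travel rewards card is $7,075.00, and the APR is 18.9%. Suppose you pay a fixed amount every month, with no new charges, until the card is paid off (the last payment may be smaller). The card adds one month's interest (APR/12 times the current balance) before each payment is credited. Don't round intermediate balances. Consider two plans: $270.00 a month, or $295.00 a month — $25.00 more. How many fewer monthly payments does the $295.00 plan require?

4 fewer payments

Monthly rate r = 18.9%/12 = 1.575% = 0.01575.
At $270.00/mo: n = ⌈−ln(1 − rB₀/P)/ln(1+r)⌉ = 35 payments (last $15.79); total interest = total paid − $7,075.00 = $2,120.79.
At $295.00/mo: 31 payments (last $105.65); total interest $1,880.65.
Payments saved = 35 − 31 = 4.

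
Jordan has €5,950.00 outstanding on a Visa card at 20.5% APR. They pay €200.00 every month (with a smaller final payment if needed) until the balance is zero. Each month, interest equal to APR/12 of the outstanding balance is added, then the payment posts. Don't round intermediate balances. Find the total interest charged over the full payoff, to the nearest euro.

Monthly rate r = 20.5%/12 = 1.70833% = 0.0170833.
Payoff takes n = ⌈−ln(1 − rB₀/P)/ln(1+r)⌉ = ⌈41.900⌉ = 42 payments; the last is €180.11.
Total paid = 41·€200.00 + €180.11 = €8,380.11.
Total interest = total paid − principal = €8,380.11 − €5,950.00 = €2,430.11.

€2,430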